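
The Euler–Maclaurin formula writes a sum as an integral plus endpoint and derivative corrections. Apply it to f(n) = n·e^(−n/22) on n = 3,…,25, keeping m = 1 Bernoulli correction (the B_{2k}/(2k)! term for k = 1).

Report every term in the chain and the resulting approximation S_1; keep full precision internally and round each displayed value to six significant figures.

The integral term ∫_3^25 x·e^(−x/22) dx = 147.991.
½[f(3) + f(25)] = ½[2.61758 + 8.02460] = 5.32109.
Integral + boundary = 153.312.
k=1: B_{2}/(2)! × [f^{(1)}(25) − f^{(1)}(3)] = 1/12 × (-0.0437706 − 0.753545) = -0.0664429.

S_1 ≈ 153.246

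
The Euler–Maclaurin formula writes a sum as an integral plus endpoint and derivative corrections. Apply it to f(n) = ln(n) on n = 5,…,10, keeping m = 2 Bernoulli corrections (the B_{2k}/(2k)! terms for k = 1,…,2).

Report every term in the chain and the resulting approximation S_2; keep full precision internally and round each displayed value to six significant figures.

Integral: ∫_5^10 ln(x) dx = 9.97866.
Endpoint term: (f(5) + f(10))/2 = (1.60944 + 2.30259)/2 = 1.95601.
Integral + boundary = 11.9347.
k=1: B_{2}/(2)! × [f^{(1)}(10) − f^{(1)}(5)] = 1/12 × (0.100000 − 0.200000) = -0.00833333.
After k=1: 11.9263.
k=2: B_{4}/(4)! × [f^{(3)}(10) − f^{(3)}(5)] = −1/720 × (0.00200000 − 0.0160000) = 1.94444e-05.

S_2 ≈ 11.9264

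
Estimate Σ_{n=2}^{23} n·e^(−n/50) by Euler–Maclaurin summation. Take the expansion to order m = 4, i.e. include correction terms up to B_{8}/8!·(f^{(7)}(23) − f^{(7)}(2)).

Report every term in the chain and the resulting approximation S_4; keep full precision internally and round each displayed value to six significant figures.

S_4 ≈ 202.039

∫_2^23 x·e^(−x/50) dx evaluates to 193.867.
Boundary: ½(f(2) + f(23)) = ½(1.92158 + 14.5195) = 8.22055.
Integral + boundary = 202.088.
Order-1 term: 1/12 · (0.340893 − 0.922358) = -0.0484554.
After k=1: 202.039.
Order-2 term: −1/720 · (0.000641384 − 0.00113757) = 6.89153e-07.
After k=2: 202.039.
Order-3 term: 1/30240 · (4.58564e-07 − 7.62482e-07) = -1.00502e-11.
After k=3: 202.039.
Order-4 term: −1/1209600 · (2.64230e-10 − 4.27974e-10) = 1.35370e-16.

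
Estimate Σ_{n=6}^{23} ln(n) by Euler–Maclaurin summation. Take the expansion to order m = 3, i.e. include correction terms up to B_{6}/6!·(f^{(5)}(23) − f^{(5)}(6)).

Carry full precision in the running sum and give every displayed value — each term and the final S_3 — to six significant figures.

S_3 ≈ 46.8192

The integral term ∫_6^23 ln(x) dx = 44.3658.
Endpoint term: (f(6) + f(23))/2 = (1.79176 + 3.13549)/2 = 2.46363.
Integral + boundary = 46.8294.
k=1: B_{2}/(2)! × [f^{(1)}(23) − f^{(1)}(6)] = 1/12 × (0.0434783 − 0.166667) = -0.0102657.
Running total after k=1: 46.8192.
k=2: B_{4}/(4)! × [f^{(3)}(23) − f^{(3)}(6)] = −1/720 × (0.000164379 − 0.00925926) = 1.26318e-05.
Running total after k=2: 46.8192.
k=3: B_{6}/(6)! × [f^{(5)}(23) − f^{(5)}(6)] = 1/30240 × (3.72883e-06 − 0.00308642) = -1.01941e-07.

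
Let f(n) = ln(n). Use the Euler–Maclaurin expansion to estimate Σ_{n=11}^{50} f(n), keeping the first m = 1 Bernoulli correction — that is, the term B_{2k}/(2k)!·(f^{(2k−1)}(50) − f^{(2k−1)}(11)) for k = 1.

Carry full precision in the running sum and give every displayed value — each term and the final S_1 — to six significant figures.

The integral term ∫_11^50 ln(x) dx = 130.224.
Boundary: ½(f(11) + f(50)) = ½(2.39790 + 3.91202) = 3.15496.
Running total after boundary: 133.379.
Correction k=1: B_{2}/2! · (f^{(1)}(50) − f^{(1)}(11)) = 1/12 · (0.0200000 − 0.0909091) = -0.00590909.

S_1 ≈ 133.373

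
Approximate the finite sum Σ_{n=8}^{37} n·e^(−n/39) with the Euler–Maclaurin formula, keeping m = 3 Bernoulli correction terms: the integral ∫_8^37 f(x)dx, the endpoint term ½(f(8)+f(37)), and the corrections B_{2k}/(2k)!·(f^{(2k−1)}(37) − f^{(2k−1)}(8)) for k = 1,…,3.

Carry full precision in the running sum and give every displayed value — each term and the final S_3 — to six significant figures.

∫_8^37 x·e^(−x/39) dx evaluates to 345.286.
½[f(8) + f(37)] = ½[6.51634 + 14.3278] = 10.4221.
So far: 355.708.
Order-1 term: 1/12 · (0.0198583 − 0.647457) = -0.0522999.
Partial sum through k=1: 355.656.
Order-2 term: −1/720 · (0.000522244 − 0.00149674) = 1.35347e-06.
Partial sum through k=2: 355.656.
Order-3 term: 1/30240 · (6.78127e-07 − 1.68823e-06) = -3.34030e-11.

S_3 ≈ 355.656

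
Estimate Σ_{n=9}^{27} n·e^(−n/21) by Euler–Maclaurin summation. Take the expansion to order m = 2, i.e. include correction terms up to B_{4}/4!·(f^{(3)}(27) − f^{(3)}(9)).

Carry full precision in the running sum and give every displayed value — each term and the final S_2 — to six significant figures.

S_2 ≈ 138.368

Integral: ∫_9^27 x·e^(−x/21) dx = 131.742.
Boundary: ½(f(9) + f(27)) = ½(5.86295 + 7.46423) = 6.66359.
Integral + boundary = 138.406.
Correction k=1: B_{2}/2! · (f^{(1)}(27) − f^{(1)}(9)) = 1/12 · (-0.0789866 − 0.372251) = -0.0376031.
Partial sum through k=1: 138.368.
Correction k=2: B_{4}/4! · (f^{(3)}(27) − f^{(3)}(9)) = −1/720 · (0.00107465 − 0.00379848) = 3.78310e-06.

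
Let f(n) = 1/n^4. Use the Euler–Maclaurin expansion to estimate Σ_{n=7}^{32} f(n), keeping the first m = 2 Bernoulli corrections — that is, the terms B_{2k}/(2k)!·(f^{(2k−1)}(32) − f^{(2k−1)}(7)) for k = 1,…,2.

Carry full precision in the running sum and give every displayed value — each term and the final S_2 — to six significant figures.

S_2 ≈ 0.00118999

Integral: ∫_7^32 1/x^4 dx = 0.000961645.
Endpoint term: (f(7) + f(32))/2 = (0.000416493 + 9.53674e-07)/2 = 0.000208723.
Running total after boundary: 0.00117037.
k=1: B_{2}/(2)! × [f^{(1)}(32) − f^{(1)}(7)] = 1/12 × (-1.19209e-07 − (-0.000237996)) = 1.98231e-05.
After k=1: 0.00119019.
k=2: B_{4}/(4)! × [f^{(3)}(32) − f^{(3)}(7)] = −1/720 × (-3.49246e-09 − (-0.000145712)) = -2.02373e-07.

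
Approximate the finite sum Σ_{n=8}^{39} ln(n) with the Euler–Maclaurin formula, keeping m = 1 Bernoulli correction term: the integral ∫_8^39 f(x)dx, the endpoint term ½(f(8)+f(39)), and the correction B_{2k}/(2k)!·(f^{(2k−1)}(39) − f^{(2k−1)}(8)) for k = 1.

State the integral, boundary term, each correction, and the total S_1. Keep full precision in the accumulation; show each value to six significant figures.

S_1 ≈ 98.1066

∫_8^39 ln(x) dx evaluates to 95.2434.
½[f(8) + f(39)] = ½[2.07944 + 3.66356] = 2.87150.
Integral + boundary = 98.1149.
Order-1 term: 1/12 · (0.0256410 − 0.125000) = -0.00827991.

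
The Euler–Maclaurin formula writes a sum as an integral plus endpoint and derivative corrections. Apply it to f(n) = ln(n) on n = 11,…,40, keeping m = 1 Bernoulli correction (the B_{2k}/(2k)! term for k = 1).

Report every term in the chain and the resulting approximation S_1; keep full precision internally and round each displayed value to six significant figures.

S_1 ≈ 95.2162

The integral term ∫_11^40 ln(x) dx = 92.1783.
Boundary: ½(f(11) + f(40)) = ½(2.39790 + 3.68888) = 3.04339.
So far: 95.2217.
Order-1 term: 1/12 · (0.0250000 − 0.0909091) = -0.00549242.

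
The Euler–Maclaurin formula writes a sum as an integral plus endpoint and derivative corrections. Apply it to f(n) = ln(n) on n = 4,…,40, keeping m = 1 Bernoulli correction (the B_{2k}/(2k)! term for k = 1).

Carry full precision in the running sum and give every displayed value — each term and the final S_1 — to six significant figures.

S_1 ≈ 108.529

Integral: ∫_4^40 ln(x) dx = 106.010.
½[f(4) + f(40)] = ½[1.38629 + 3.68888] = 2.53759.
Integral + boundary = 108.548.
Correction k=1: B_{2}/2! · (f^{(1)}(40) − f^{(1)}(4)) = 1/12 · (0.0250000 − 0.250000) = -0.0187500.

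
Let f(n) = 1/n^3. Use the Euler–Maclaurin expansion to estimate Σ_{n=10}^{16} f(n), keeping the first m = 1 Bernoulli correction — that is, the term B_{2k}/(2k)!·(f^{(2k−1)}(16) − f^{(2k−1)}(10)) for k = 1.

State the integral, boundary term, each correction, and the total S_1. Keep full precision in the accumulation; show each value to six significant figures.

S_1 ≈ 0.00369013

Integral: ∫_10^16 1/x^3 dx = 0.00304688.
Boundary: ½(f(10) + f(16)) = ½(0.00100000 + 0.000244141) = 0.000622070.
Integral + boundary = 0.00366895.
Order-1 term: 1/12 · (-4.57764e-05 − (-0.000300000)) = 2.11853e-05.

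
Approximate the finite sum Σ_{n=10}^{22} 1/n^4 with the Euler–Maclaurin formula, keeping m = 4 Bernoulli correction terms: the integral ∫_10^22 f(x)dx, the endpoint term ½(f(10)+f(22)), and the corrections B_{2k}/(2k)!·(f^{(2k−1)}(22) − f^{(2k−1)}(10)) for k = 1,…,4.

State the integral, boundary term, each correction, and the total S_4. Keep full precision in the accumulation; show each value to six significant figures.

S_4 ≈ 0.000357415

∫_10^22 1/x^4 dx evaluates to 0.000302029.
Boundary: ½(f(10) + f(22)) = ½(0.000100000 + 4.26883e-06) = 5.21344e-05.
Running total after boundary: 0.000354163.
Correction k=1: B_{2}/2! · (f^{(1)}(22) − f^{(1)}(10)) = 1/12 · (-7.76152e-07 − (-4.00000e-05)) = 3.26865e-06.
Partial sum through k=1: 0.000357432.
Correction k=2: B_{4}/4! · (f^{(3)}(22) − f^{(3)}(10)) = −1/720 · (-4.81086e-08 − (-1.20000e-05)) = -1.65998e-08.
Partial sum through k=2: 0.000357415.
Correction k=3: B_{6}/6! · (f^{(5)}(22) − f^{(5)}(10)) = 1/30240 · (-5.56628e-09 − (-6.72000e-06)) = 2.22038e-10.
Partial sum through k=3: 0.000357415.
Correction k=4: B_{8}/8! · (f^{(7)}(22) − f^{(7)}(10)) = −1/1209600 · (-1.03505e-09 − (-6.04800e-06)) = -4.99914e-12.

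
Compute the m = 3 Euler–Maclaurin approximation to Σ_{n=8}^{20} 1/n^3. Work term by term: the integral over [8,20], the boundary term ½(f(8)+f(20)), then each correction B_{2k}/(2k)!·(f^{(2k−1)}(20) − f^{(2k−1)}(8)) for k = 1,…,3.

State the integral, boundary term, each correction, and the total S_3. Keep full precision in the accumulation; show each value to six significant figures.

Integral: ∫_8^20 1/x^3 dx = 0.00656250.
½[f(8) + f(20)] = ½[0.00195312 + 0.000125000] = 0.00103906.
Integral + boundary = 0.00760156.
Order-1 term: 1/12 · (-1.87500e-05 − (-0.000732422)) = 5.94727e-05.
After k=1: 0.00766104.
Order-2 term: −1/720 · (-9.37500e-07 − (-0.000228882)) = -3.16589e-07.
After k=2: 0.00766072.
Order-3 term: 1/30240 · (-9.84375e-08 − (-0.000150204)) = 4.96380e-09.

S_3 ≈ 0.00766072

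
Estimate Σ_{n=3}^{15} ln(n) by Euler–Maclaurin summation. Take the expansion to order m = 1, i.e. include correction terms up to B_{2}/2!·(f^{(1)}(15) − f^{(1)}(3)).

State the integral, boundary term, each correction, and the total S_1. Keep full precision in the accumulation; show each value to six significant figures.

The integral term ∫_3^15 ln(x) dx = 25.3249.
Boundary: ½(f(3) + f(15)) = ½(1.09861 + 2.70805) = 1.90333.
Integral + boundary = 27.2282.
k=1: B_{2}/(2)! × [f^{(1)}(15) − f^{(1)}(3)] = 1/12 × (0.0666667 − 0.333333) = -0.0222222.

S_1 ≈ 27.2060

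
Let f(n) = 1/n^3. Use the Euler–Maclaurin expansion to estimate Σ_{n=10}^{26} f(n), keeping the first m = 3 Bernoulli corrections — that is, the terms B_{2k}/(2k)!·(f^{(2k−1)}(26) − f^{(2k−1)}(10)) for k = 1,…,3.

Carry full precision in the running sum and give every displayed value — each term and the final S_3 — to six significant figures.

Integral: ∫_10^26 1/x^3 dx = 0.00426036.
Endpoint term: (f(10) + f(26))/2 = (0.00100000 + 5.68958e-05)/2 = 0.000528448.
Integral + boundary = 0.00478880.
Correction k=1: B_{2}/2! · (f^{(1)}(26) − f^{(1)}(10)) = 1/12 · (-6.56490e-06 − (-0.000300000)) = 2.44529e-05.
Running total after k=1: 0.00481326.
Correction k=2: B_{4}/4! · (f^{(3)}(26) − f^{(3)}(10)) = −1/720 · (-1.94228e-07 − (-6.00000e-05)) = -8.30636e-08.
Running total after k=2: 0.00481317.
Correction k=3: B_{6}/6! · (f^{(5)}(26) − f^{(5)}(10)) = 1/30240 · (-1.20674e-08 − (-2.52000e-05)) = 8.32934e-10.

S_3 ≈ 0.00481317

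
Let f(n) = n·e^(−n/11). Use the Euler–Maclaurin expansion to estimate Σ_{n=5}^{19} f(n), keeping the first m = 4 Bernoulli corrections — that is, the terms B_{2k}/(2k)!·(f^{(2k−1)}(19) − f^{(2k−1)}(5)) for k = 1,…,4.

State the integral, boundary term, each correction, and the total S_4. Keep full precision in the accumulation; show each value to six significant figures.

The integral term ∫_5^19 x·e^(−x/11) dx = 53.0500.
Boundary: ½(f(5) + f(19)) = ½(3.17368 + 3.37760) = 3.27564.
So far: 56.3256.
Correction k=1: B_{2}/2! · (f^{(1)}(19) − f^{(1)}(5)) = 1/12 · (-0.129286 − 0.346220) = -0.0396255.
Running total after k=1: 56.2860.
Correction k=2: B_{4}/4! · (f^{(3)}(19) − f^{(3)}(5)) = −1/720 · (0.00186984 − 0.0133528) = 1.59486e-05.
Running total after k=2: 56.2860.
Correction k=3: B_{6}/6! · (f^{(5)}(19) − f^{(5)}(5)) = 1/30240 · (3.97369e-05 − 0.000197061) = -5.20251e-09.
Running total after k=3: 56.2860.
Correction k=4: B_{8}/8! · (f^{(7)}(19) − f^{(7)}(5)) = −1/1209600 · (5.29096e-07 − 2.34519e-06) = 1.50140e-12.

S_4 ≈ 56.2860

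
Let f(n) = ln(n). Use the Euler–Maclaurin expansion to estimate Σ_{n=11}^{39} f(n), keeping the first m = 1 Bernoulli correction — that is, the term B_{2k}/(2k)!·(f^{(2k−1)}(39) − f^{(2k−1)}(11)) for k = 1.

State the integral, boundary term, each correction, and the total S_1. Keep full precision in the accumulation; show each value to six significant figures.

∫_11^39 ln(x) dx evaluates to 88.5021.
½[f(11) + f(39)] = ½[2.39790 + 3.66356] = 3.03073.
So far: 91.5328.
k=1: B_{2}/(2)! × [f^{(1)}(39) − f^{(1)}(11)] = 1/12 × (0.0256410 − 0.0909091) = -0.00543901.

S_1 ≈ 91.5273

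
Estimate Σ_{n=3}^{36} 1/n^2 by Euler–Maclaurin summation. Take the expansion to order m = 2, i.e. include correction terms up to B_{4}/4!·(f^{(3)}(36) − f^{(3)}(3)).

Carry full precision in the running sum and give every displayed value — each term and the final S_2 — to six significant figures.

The integral term ∫_3^36 1/x^2 dx = 0.305556.
Boundary: ½(f(3) + f(36)) = ½(0.111111 + 0.000771605) = 0.0559414.
Integral + boundary = 0.361497.
k=1: B_{2}/(2)! × [f^{(1)}(36) − f^{(1)}(3)] = 1/12 × (-4.28669e-05 − (-0.0740741)) = 0.00616927.
Running total after k=1: 0.367666.
k=2: B_{4}/(4)! × [f^{(3)}(36) − f^{(3)}(3)] = −1/720 × (-3.96916e-07 − (-0.0987654)) = -0.000137174.

S_2 ≈ 0.367529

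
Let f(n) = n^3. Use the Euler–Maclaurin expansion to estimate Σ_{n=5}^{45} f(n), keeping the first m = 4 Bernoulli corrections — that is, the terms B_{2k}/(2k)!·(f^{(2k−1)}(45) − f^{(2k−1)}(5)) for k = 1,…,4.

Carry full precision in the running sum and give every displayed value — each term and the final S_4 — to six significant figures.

S_4 ≈ 1.07112e+06

Integral: ∫_5^45 x^3 dx = 1.02500e+06.
½[f(5) + f(45)] = ½[125.000 + 91125.0] = 45625.0.
Running total after boundary: 1.07062e+06.
k=1: B_{2}/(2)! × [f^{(1)}(45) − f^{(1)}(5)] = 1/12 × (6075.00 − 75.0000) = 500.000.
After k=1: 1.07112e+06.
k=2: B_{4}/(4)! × [f^{(3)}(45) − f^{(3)}(5)] = −1/720 × (6.00000 − 6.00000) = 0.00000.
After k=2: 1.07112e+06.
k=3: B_{6}/(6)! × [f^{(5)}(45) − f^{(5)}(5)] = 1/30240 × (0.00000 − 0.00000) = 0.00000.
After k=3: 1.07112e+06.
k=4: B_{8}/(8)! × [f^{(7)}(45) − f^{(7)}(5)] = −1/1209600 × (0.00000 − 0.00000) = 0.00000.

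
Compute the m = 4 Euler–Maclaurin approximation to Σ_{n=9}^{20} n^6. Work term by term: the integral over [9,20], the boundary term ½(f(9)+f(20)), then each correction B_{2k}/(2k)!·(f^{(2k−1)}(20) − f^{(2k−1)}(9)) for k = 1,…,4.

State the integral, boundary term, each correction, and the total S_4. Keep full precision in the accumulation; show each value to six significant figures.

Integral: ∫_9^20 x^6 dx = 1.82174e+08.
½[f(9) + f(20)] = ½[531441 + 6.40000e+07] = 3.22657e+07.
Running total after boundary: 2.14440e+08.
Order-1 term: 1/12 · (1.92000e+07 − 354294) = 1.57048e+06.
Running total after k=1: 2.16010e+08.
Order-2 term: −1/720 · (960000 − 87480.0) = -1211.83.
Running total after k=2: 2.16009e+08.
Order-3 term: 1/30240 · (14400.0 − 6480.00) = 0.261905.
Running total after k=3: 2.16009e+08.
Order-4 term: −1/1209600 · (0.00000 − 0.00000) = 0.00000.

S_4 ≈ 2.16009e+08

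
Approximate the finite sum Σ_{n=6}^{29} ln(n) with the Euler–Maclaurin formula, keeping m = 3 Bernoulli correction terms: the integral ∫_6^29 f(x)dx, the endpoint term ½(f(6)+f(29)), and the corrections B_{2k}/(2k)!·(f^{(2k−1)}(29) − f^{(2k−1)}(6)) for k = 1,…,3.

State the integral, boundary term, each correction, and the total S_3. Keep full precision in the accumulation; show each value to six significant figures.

S_3 ≈ 66.4695

∫_6^29 ln(x) dx evaluates to 63.9010.
Boundary: ½(f(6) + f(29)) = ½(1.79176 + 3.36730) = 2.57953.
Running total after boundary: 66.4805.
Correction k=1: B_{2}/2! · (f^{(1)}(29) − f^{(1)}(6)) = 1/12 · (0.0344828 − 0.166667) = -0.0110153.
Partial sum through k=1: 66.4695.
Correction k=2: B_{4}/4! · (f^{(3)}(29) − f^{(3)}(6)) = −1/720 · (8.20042e-05 − 0.00925926) = 1.27462e-05.
Partial sum through k=2: 66.4695.
Correction k=3: B_{6}/6! · (f^{(5)}(29) − f^{(5)}(6)) = 1/30240 · (1.17010e-06 − 0.00308642) = -1.02025e-07.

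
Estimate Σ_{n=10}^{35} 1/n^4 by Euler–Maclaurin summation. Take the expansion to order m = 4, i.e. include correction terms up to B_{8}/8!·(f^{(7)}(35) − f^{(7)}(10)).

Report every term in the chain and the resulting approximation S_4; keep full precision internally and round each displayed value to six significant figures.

S_4 ≈ 0.000379203

∫_10^35 1/x^4 dx evaluates to 0.000325559.
Boundary: ½(f(10) + f(35)) = ½(0.000100000 + 6.66389e-07) = 5.03332e-05.
So far: 0.000375892.
Correction k=1: B_{2}/2! · (f^{(1)}(35) − f^{(1)}(10)) = 1/12 · (-7.61587e-08 − (-4.00000e-05)) = 3.32699e-06.
After k=1: 0.000379219.
Correction k=2: B_{4}/4! · (f^{(3)}(35) − f^{(3)}(10)) = −1/720 · (-1.86511e-09 − (-1.20000e-05)) = -1.66641e-08.
After k=2: 0.000379202.
Correction k=3: B_{6}/6! · (f^{(5)}(35) − f^{(5)}(10)) = 1/30240 · (-8.52623e-11 − (-6.72000e-06)) = 2.22219e-10.
After k=3: 0.000379203.
Correction k=4: B_{8}/8! · (f^{(7)}(35) − f^{(7)}(10)) = −1/1209600 · (-6.26417e-12 − (-6.04800e-06)) = -4.99999e-12.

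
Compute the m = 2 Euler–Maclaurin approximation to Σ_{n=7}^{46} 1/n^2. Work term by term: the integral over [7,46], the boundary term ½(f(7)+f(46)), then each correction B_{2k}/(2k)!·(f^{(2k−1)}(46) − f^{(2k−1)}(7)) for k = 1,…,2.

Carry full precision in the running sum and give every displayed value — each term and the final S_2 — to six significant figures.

∫_7^46 1/x^2 dx evaluates to 0.121118.
Endpoint term: (f(7) + f(46))/2 = (0.0204082 + 0.000472590)/2 = 0.0104404.
So far: 0.131558.
Order-1 term: 1/12 · (-2.05474e-05 − (-0.00583090)) = 0.000484196.
Partial sum through k=1: 0.132043.
Order-2 term: −1/720 · (-1.16526e-07 − (-0.00142798)) = -1.98314e-06.

S_2 ≈ 0.132041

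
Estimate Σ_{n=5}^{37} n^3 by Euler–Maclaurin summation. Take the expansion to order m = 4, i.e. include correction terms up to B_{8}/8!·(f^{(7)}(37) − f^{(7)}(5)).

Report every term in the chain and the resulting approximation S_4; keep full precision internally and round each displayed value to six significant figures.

Integral: ∫_5^37 x^3 dx = 468384.
Endpoint term: (f(5) + f(37))/2 = (125.000 + 50653.0)/2 = 25389.0.
So far: 493773.
k=1: B_{2}/(2)! × [f^{(1)}(37) − f^{(1)}(5)] = 1/12 × (4107.00 − 75.0000) = 336.000.
Running total after k=1: 494109.
k=2: B_{4}/(4)! × [f^{(3)}(37) − f^{(3)}(5)] = −1/720 × (6.00000 − 6.00000) = 0.00000.
Running total after k=2: 494109.
k=3: B_{6}/(6)! × [f^{(5)}(37) − f^{(5)}(5)] = 1/30240 × (0.00000 − 0.00000) = 0.00000.
Running total after k=3: 494109.
k=4: B_{8}/(8)! × [f^{(7)}(37) − f^{(7)}(5)] = −1/1209600 × (0.00000 − 0.00000) = 0.00000.

S_4 ≈ 494109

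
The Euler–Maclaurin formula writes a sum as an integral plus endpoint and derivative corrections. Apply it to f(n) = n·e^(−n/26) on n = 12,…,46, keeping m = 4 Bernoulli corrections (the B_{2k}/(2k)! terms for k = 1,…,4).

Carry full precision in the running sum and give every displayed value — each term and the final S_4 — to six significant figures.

S_4 ≈ 311.304

The integral term ∫_12^46 x·e^(−x/26) dx = 303.641.
Endpoint term: (f(12) + f(46))/2 = (7.56376 + 7.84135)/2 = 7.70255.
Integral + boundary = 311.343.
k=1: B_{2}/(2)! × [f^{(1)}(46) − f^{(1)}(12)] = 1/12 × (-0.131126 − 0.339399) = -0.0392105.
After k=1: 311.304.
k=2: B_{4}/(4)! × [f^{(3)}(46) − f^{(3)}(12)] = −1/720 × (0.000310358 − 0.00236690) = 2.85631e-06.
After k=2: 311.304.
k=3: B_{6}/(6)! × [f^{(5)}(46) − f^{(5)}(12)] = 1/30240 × (1.20516e-06 − 6.25996e-06) = -1.67156e-10.
After k=3: 311.304.
k=4: B_{8}/(8)! × [f^{(7)}(46) − f^{(7)}(12)] = −1/1209600 × (2.88641e-09 − 1.33411e-08) = 8.64310e-15.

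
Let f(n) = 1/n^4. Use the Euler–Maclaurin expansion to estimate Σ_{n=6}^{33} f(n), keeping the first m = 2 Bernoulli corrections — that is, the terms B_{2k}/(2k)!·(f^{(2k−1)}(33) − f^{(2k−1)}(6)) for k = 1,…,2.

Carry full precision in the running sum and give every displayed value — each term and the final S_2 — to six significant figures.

S_2 ≈ 0.00196242

Integral: ∫_6^33 1/x^4 dx = 0.00153393.
Boundary: ½(f(6) + f(33)) = ½(0.000771605 + 8.43226e-07) = 0.000386224.
Running total after boundary: 0.00192016.
k=1: B_{2}/(2)! × [f^{(1)}(33) − f^{(1)}(6)] = 1/12 × (-1.02209e-07 − (-0.000514403)) = 4.28584e-05.
Partial sum through k=1: 0.00196302.
k=2: B_{4}/(4)! × [f^{(3)}(33) − f^{(3)}(6)] = −1/720 × (-2.81568e-09 − (-0.000428669)) = -5.95370e-07.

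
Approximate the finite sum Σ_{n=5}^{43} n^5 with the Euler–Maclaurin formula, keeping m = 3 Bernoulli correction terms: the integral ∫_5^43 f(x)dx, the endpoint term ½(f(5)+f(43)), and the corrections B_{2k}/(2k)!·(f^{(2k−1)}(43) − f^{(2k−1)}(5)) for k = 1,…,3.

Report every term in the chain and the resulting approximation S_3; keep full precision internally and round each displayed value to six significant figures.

S_3 ≈ 1.12849e+09

∫_5^43 x^5 dx evaluates to 1.05356e+09.
½[f(5) + f(43)] = ½[3125.00 + 1.47008e+08] = 7.35058e+07.
Running total after boundary: 1.12706e+09.
Order-1 term: 1/12 · (1.70940e+07 − 3125.00) = 1.42424e+06.
After k=1: 1.12849e+09.
Order-2 term: −1/720 · (110940 − 1500.00) = -152.000.
After k=2: 1.12849e+09.
Order-3 term: 1/30240 · (120.000 − 120.000) = 0.00000.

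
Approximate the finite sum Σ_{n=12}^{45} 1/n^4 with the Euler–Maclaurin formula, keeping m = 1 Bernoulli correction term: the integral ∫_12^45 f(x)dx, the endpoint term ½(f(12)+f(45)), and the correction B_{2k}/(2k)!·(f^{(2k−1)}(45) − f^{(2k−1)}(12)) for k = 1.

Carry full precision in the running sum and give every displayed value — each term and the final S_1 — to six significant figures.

∫_12^45 1/x^4 dx evaluates to 0.000189243.
Endpoint term: (f(12) + f(45))/2 = (4.82253e-05 + 2.43865e-07)/2 = 2.42346e-05.
Running total after boundary: 0.000213478.
Correction k=1: B_{2}/2! · (f^{(1)}(45) − f^{(1)}(12)) = 1/12 · (-2.16769e-08 − (-1.60751e-05)) = 1.33779e-06.

S_1 ≈ 0.000214816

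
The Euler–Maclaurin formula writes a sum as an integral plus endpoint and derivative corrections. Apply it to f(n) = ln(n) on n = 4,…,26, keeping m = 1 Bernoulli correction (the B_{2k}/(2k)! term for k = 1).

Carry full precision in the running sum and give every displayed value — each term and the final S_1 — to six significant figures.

S_1 ≈ 59.4699

Integral: ∫_4^26 ln(x) dx = 57.1653.
½[f(4) + f(26)] = ½[1.38629 + 3.25810] = 2.32220.
So far: 59.4875.
Correction k=1: B_{2}/2! · (f^{(1)}(26) − f^{(1)}(4)) = 1/12 · (0.0384615 − 0.250000) = -0.0176282.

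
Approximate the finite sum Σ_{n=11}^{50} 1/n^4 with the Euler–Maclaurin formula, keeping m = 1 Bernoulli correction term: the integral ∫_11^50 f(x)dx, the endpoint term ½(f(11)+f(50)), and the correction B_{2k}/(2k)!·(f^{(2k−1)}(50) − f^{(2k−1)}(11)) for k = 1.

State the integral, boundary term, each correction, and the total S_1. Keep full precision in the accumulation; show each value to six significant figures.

Integral: ∫_11^50 1/x^4 dx = 0.000247772.
Boundary: ½(f(11) + f(50)) = ½(6.83013e-05 + 1.60000e-07) = 3.42307e-05.
Running total after boundary: 0.000282002.
Order-1 term: 1/12 · (-1.28000e-08 − (-2.48369e-05)) = 2.06867e-06.

S_1 ≈ 0.000284071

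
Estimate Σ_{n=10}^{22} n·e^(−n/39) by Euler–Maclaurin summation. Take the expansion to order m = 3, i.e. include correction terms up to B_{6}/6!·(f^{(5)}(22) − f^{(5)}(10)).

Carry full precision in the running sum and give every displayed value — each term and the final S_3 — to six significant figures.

S_3 ≈ 135.535

∫_10^22 x·e^(−x/39) dx evaluates to 125.436.
½[f(10) + f(22)] = ½[7.73824 + 12.5151] = 10.1267.
Integral + boundary = 135.562.
Order-1 term: 1/12 · (0.247969 − 0.575408) = -0.0272866.
Partial sum through k=1: 135.535.
Order-2 term: −1/720 · (0.000911052 − 0.00139583) = 6.73302e-07.
Partial sum through k=2: 135.535.
Order-3 term: 1/30240 · (1.09078e-06 − 1.58669e-06) = -1.63991e-11.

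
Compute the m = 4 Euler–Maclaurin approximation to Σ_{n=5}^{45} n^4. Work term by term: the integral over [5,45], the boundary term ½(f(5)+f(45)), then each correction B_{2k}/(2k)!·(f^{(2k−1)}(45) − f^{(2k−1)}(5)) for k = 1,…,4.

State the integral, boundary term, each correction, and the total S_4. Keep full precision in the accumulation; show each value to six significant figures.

Integral: ∫_5^45 x^4 dx = 3.69050e+07.
Endpoint term: (f(5) + f(45))/2 = (625.000 + 4.10062e+06)/2 = 2.05062e+06.
So far: 3.89556e+07.
Order-1 term: 1/12 · (364500 − 500.000) = 30333.3.
Running total after k=1: 3.89860e+07.
Order-2 term: −1/720 · (1080.00 − 120.000) = -1.33333.
Running total after k=2: 3.89860e+07.
Order-3 term: 1/30240 · (0.00000 − 0.00000) = 0.00000.
Running total after k=3: 3.89860e+07.
Order-4 term: −1/1209600 · (0.00000 − 0.00000) = 0.00000.

S_4 ≈ 3.89860e+07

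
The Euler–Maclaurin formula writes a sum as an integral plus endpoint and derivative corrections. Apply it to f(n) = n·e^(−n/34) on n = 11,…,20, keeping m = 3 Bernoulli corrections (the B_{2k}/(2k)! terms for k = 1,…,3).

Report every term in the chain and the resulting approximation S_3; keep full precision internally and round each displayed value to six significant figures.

S_3 ≈ 97.0623

∫_11^20 x·e^(−x/34) dx evaluates to 87.5512.
½[f(11) + f(20)] = ½[7.95950 + 11.1061] = 9.53281.
So far: 97.0840.
Correction k=1: B_{2}/2! · (f^{(1)}(20) − f^{(1)}(11)) = 1/12 · (0.228656 − 0.489488) = -0.0217360.
Running total after k=1: 97.0623.
Correction k=2: B_{4}/4! · (f^{(3)}(20) − f^{(3)}(11)) = −1/720 · (0.00115854 − 0.00167532) = 7.17754e-07.
Running total after k=2: 97.0623.
Correction k=3: B_{6}/6! · (f^{(5)}(20) − f^{(5)}(11)) = 1/30240 · (1.83328e-06 − 2.53219e-06) = -2.31119e-11.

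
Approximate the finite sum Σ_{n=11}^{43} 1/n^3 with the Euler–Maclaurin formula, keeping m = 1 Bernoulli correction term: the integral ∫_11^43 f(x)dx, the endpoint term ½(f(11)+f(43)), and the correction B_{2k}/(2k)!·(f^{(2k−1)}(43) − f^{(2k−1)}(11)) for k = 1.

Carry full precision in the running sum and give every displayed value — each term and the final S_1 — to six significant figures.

The integral term ∫_11^43 1/x^3 dx = 0.00386181.
Boundary: ½(f(11) + f(43)) = ½(0.000751315 + 1.25775e-05) = 0.000381946.
Running total after boundary: 0.00424376.
Correction k=1: B_{2}/2! · (f^{(1)}(43) − f^{(1)}(11)) = 1/12 · (-8.77501e-07 − (-0.000204904)) = 1.70022e-05.

S_1 ≈ 0.00426076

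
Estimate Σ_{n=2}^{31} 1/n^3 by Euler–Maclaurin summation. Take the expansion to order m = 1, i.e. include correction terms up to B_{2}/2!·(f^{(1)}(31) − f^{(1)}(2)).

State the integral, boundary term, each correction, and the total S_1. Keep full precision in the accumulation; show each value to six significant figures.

Integral: ∫_2^31 1/x^3 dx = 0.124480.
½[f(2) + f(31)] = ½[0.125000 + 3.35672e-05] = 0.0625168.
Integral + boundary = 0.186996.
Correction k=1: B_{2}/2! · (f^{(1)}(31) − f^{(1)}(2)) = 1/12 · (-3.24844e-06 − (-0.187500)) = 0.0156247.

S_1 ≈ 0.202621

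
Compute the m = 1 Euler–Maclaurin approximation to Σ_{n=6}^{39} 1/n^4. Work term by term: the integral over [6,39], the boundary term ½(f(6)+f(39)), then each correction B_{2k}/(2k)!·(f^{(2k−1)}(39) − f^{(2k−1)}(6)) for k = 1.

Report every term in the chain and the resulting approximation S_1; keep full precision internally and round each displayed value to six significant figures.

Integral: ∫_6^39 1/x^4 dx = 0.00153759.
½[f(6) + f(39)] = ½[0.000771605 + 4.32257e-07] = 0.000386019.
So far: 0.00192361.
k=1: B_{2}/(2)! × [f^{(1)}(39) − f^{(1)}(6)] = 1/12 × (-4.43340e-08 − (-0.000514403)) = 4.28632e-05.

S_1 ≈ 0.00196647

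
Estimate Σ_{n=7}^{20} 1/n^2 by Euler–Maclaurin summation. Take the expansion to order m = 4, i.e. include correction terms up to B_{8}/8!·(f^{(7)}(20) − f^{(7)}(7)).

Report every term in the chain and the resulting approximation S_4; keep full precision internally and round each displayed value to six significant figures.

S_4 ≈ 0.104774

The integral term ∫_7^20 1/x^2 dx = 0.0928571.
½[f(7) + f(20)] = ½[0.0204082 + 0.00250000] = 0.0114541.
Integral + boundary = 0.104311.
Order-1 term: 1/12 · (-0.000250000 − (-0.00583090)) = 0.000465075.
After k=1: 0.104776.
Order-2 term: −1/720 · (-7.50000e-06 − (-0.00142798)) = -1.97288e-06.
After k=2: 0.104774.
Order-3 term: 1/30240 · (-5.62500e-07 − (-0.000874271)) = 2.88925e-08.
After k=3: 0.104774.
Order-4 term: −1/1209600 · (-7.87500e-08 − (-0.000999167)) = -8.25966e-10.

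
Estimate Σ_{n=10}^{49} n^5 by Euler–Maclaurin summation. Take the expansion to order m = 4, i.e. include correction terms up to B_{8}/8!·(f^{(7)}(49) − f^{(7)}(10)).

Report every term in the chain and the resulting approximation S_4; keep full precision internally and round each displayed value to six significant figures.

S_4 ≈ 2.45040e+09

Integral: ∫_10^49 x^5 dx = 2.30671e+09.
½[f(10) + f(49)] = ½[100000 + 2.82475e+08] = 1.41288e+08.
Integral + boundary = 2.44800e+09.
k=1: B_{2}/(2)! × [f^{(1)}(49) − f^{(1)}(10)] = 1/12 × (2.88240e+07 − 50000.0) = 2.39783e+06.
Running total after k=1: 2.45040e+09.
k=2: B_{4}/(4)! × [f^{(3)}(49) − f^{(3)}(10)] = −1/720 × (144060 − 6000.00) = -191.750.
Running total after k=2: 2.45040e+09.
k=3: B_{6}/(6)! × [f^{(5)}(49) − f^{(5)}(10)] = 1/30240 × (120.000 − 120.000) = 0.00000.
Running total after k=3: 2.45040e+09.
k=4: B_{8}/(8)! × [f^{(7)}(49) − f^{(7)}(10)] = −1/1209600 × (0.00000 − 0.00000) = 0.00000.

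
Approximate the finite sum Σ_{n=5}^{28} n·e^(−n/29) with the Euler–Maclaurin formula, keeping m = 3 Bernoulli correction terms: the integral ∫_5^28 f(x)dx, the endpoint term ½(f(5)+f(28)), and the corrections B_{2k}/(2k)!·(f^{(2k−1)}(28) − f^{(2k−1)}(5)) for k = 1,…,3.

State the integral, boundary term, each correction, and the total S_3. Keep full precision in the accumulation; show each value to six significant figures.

S_3 ≈ 207.787

The integral term ∫_5^28 x·e^(−x/29) dx = 200.408.
Endpoint term: (f(5) + f(28))/2 = (4.20815 + 10.6620)/2 = 7.43508.
Running total after boundary: 207.844.
Order-1 term: 1/12 · (0.0131306 − 0.696522) = -0.0569493.
Running total after k=1: 207.787.
Order-2 term: −1/720 · (0.000921169 − 0.00282971) = 2.65075e-06.
Running total after k=2: 207.787.
Order-3 term: 1/30240 · (2.17209e-06 − 5.74460e-06) = -1.18139e-10.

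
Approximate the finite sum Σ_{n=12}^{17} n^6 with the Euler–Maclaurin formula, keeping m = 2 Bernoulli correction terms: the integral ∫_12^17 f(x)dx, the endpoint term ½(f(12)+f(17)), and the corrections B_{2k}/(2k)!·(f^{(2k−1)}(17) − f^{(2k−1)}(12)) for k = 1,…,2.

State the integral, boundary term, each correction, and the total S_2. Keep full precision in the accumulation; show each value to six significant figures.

Integral: ∫_12^17 x^6 dx = 5.35010e+07.
Boundary: ½(f(12) + f(17)) = ½(2.98598e+06 + 2.41376e+07) = 1.35618e+07.
Integral + boundary = 6.70628e+07.
k=1: B_{2}/(2)! × [f^{(1)}(17) − f^{(1)}(12)] = 1/12 × (8.51914e+06 − 1.49299e+06) = 585512.
Running total after k=1: 6.76483e+07.
k=2: B_{4}/(4)! × [f^{(3)}(17) − f^{(3)}(12)] = −1/720 × (589560 − 207360) = -530.833.

S_2 ≈ 6.76477e+07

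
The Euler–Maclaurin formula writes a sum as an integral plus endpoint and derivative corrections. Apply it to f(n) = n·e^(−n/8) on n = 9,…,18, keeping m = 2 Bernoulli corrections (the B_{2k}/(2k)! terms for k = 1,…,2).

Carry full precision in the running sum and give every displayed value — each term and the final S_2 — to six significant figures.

The integral term ∫_9^18 x·e^(−x/8) dx = 22.2297.
Endpoint term: (f(9) + f(18))/2 = (2.92187 + 1.89719)/2 = 2.40953.
So far: 24.6392.
k=1: B_{2}/(2)! × [f^{(1)}(18) − f^{(1)}(9)] = 1/12 × (-0.131749 − (-0.0405816)) = -0.00759729.
Partial sum through k=1: 24.6316.
k=2: B_{4}/(4)! × [f^{(3)}(18) − f^{(3)}(9)] = −1/720 × (0.00123515 − 0.00951130) = 1.14947e-05.

S_2 ≈ 24.6316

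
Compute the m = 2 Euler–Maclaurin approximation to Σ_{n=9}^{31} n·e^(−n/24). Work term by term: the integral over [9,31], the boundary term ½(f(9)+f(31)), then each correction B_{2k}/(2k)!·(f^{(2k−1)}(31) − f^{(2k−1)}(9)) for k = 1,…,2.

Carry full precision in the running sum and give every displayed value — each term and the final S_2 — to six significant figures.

S_2 ≈ 188.891

The integral term ∫_9^31 x·e^(−x/24) dx = 181.581.
Endpoint term: (f(9) + f(31))/2 = (6.18560 + 8.51918)/2 = 7.35239.
So far: 188.933.
Order-1 term: 1/12 · (-0.0801536 − 0.429556) = -0.0424758.
Partial sum through k=1: 188.891.
Order-2 term: −1/720 · (0.000815054 − 0.00313218) = 3.21823e-06.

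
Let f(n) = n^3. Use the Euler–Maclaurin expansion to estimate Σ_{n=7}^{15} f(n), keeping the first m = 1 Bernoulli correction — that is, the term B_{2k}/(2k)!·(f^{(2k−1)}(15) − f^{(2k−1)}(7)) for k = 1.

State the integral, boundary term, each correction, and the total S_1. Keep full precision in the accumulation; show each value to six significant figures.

∫_7^15 x^3 dx evaluates to 12056.0.
½[f(7) + f(15)] = ½[343.000 + 3375.00] = 1859.00.
So far: 13915.0.
Order-1 term: 1/12 · (675.000 − 147.000) = 44.0000.

S_1 ≈ 13959.0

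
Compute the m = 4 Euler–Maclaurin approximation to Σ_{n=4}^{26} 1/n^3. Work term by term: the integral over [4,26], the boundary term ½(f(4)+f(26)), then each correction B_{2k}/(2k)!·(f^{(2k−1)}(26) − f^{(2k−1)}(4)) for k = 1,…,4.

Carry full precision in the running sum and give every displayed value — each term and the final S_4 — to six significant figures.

S_4 ≈ 0.0393081

Integral: ∫_4^26 1/x^3 dx = 0.0305104.
Boundary: ½(f(4) + f(26)) = ½(0.0156250 + 5.68958e-05) = 0.00784095.
So far: 0.0383513.
k=1: B_{2}/(2)! × [f^{(1)}(26) − f^{(1)}(4)] = 1/12 × (-6.56490e-06 − (-0.0117188)) = 0.000976015.
Running total after k=1: 0.0393273.
k=2: B_{4}/(4)! × [f^{(3)}(26) − f^{(3)}(4)] = −1/720 × (-1.94228e-07 − (-0.0146484)) = -2.03448e-05.
Running total after k=2: 0.0393070.
k=3: B_{6}/(6)! × [f^{(5)}(26) − f^{(5)}(4)] = 1/30240 × (-1.20674e-08 − (-0.0384521)) = 1.27157e-06.
Running total after k=3: 0.0393082.
k=4: B_{8}/(8)! × [f^{(7)}(26) − f^{(7)}(4)] = −1/1209600 × (-1.28529e-09 − (-0.173035)) = -1.43051e-07.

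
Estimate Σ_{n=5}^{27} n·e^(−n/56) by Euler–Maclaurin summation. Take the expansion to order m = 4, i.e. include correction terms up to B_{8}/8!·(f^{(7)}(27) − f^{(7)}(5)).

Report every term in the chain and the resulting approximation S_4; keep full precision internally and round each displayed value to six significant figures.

The integral term ∫_5^27 x·e^(−x/56) dx = 254.271.
½[f(5) + f(27)] = ½[4.57292 + 16.6714] = 10.6222.
Running total after boundary: 264.893.
k=1: B_{2}/(2)! × [f^{(1)}(27) − f^{(1)}(5)] = 1/12 × (0.319755 − 0.832925) = -0.0427641.
Running total after k=1: 264.850.
k=2: B_{4}/(4)! × [f^{(3)}(27) − f^{(3)}(5)] = −1/720 × (0.000495750 − 0.000848882) = 4.90460e-07.
Running total after k=2: 264.850.
k=3: B_{6}/(6)! × [f^{(5)}(27) − f^{(5)}(5)] = 1/30240 × (2.83654e-07 − 4.56684e-07) = -5.72192e-12.
Running total after k=3: 264.850.
k=4: B_{8}/(8)! × [f^{(7)}(27) − f^{(7)}(5)] = −1/1209600 × (1.30492e-10 − 2.04936e-10) = 6.15442e-17.

S_4 ≈ 264.850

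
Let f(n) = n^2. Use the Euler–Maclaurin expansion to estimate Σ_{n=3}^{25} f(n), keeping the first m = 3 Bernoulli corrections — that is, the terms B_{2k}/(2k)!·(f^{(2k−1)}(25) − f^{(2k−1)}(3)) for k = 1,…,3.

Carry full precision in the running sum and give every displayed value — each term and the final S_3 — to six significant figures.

S_3 ≈ 5520.00

The integral term ∫_3^25 x^2 dx = 5199.33.
Boundary: ½(f(3) + f(25)) = ½(9.00000 + 625.000) = 317.000.
So far: 5516.33.
Order-1 term: 1/12 · (50.0000 − 6.00000) = 3.66667.
Running total after k=1: 5520.00.
Order-2 term: −1/720 · (0.00000 − 0.00000) = 0.00000.
Running total after k=2: 5520.00.
Order-3 term: 1/30240 · (0.00000 − 0.00000) = 0.00000.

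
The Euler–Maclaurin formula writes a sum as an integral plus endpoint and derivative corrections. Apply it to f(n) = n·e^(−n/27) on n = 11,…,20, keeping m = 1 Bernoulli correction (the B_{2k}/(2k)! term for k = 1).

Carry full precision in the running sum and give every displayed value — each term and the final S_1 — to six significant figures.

The integral term ∫_11^20 x·e^(−x/27) dx = 77.6635.
½[f(11) + f(20)] = ½[7.31910 + 9.53521] = 8.42716.
Integral + boundary = 86.0907.
Order-1 term: 1/12 · (0.123605 − 0.394295) = -0.0225575.

S_1 ≈ 86.0681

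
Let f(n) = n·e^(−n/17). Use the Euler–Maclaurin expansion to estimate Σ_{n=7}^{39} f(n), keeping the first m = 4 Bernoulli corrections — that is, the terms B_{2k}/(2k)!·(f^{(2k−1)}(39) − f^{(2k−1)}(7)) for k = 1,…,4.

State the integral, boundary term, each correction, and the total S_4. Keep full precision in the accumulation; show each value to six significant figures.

S_4 ≈ 178.524

The integral term ∫_7^39 x·e^(−x/17) dx = 174.282.
½[f(7) + f(39)] = ½[4.63736 + 3.93316] = 4.28526.
Running total after boundary: 178.568.
Order-1 term: 1/12 · (-0.130512 − 0.389694) = -0.0433505.
Running total after k=1: 178.524.
Order-2 term: −1/720 · (0.000246327 − 0.00593306) = 7.89824e-06.
Running total after k=2: 178.524.
Order-3 term: 1/30240 · (3.26731e-06 − 3.63934e-05) = -1.09544e-09.
Running total after k=3: 178.524.
Order-4 term: −1/1209600 · (1.96619e-08 − 1.80821e-07) = 1.33233e-13.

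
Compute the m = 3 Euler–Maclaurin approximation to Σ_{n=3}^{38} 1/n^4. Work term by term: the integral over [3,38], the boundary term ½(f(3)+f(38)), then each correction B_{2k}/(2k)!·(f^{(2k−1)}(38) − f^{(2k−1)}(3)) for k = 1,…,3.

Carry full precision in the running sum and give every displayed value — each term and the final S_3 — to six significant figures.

∫_3^38 1/x^4 dx evaluates to 0.0123396.
Boundary: ½(f(3) + f(38)) = ½(0.0123457 + 4.79585e-07) = 0.00617308.
So far: 0.0185127.
Order-1 term: 1/12 · (-5.04826e-08 − (-0.0164609)) = 0.00137174.
Running total after k=1: 0.0198844.
Order-2 term: −1/720 · (-1.04881e-09 − (-0.0548697)) = -7.62079e-05.
Running total after k=2: 0.0198082.
Order-3 term: 1/30240 · (-4.06740e-11 − (-0.341411)) = 1.12901e-05.

S_3 ≈ 0.0198195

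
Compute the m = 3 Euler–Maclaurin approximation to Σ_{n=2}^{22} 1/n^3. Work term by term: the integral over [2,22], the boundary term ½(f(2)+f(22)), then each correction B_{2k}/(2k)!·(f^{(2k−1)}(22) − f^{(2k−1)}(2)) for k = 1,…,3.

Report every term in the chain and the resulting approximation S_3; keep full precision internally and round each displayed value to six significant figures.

S_3 ≈ 0.201161

The integral term ∫_2^22 1/x^3 dx = 0.123967.
Boundary: ½(f(2) + f(22)) = ½(0.125000 + 9.39144e-05) = 0.0625470.
Integral + boundary = 0.186514.
Order-1 term: 1/12 · (-1.28065e-05 − (-0.187500)) = 0.0156239.
Partial sum through k=1: 0.202138.
Order-2 term: −1/720 · (-5.29194e-07 − (-0.937500)) = -0.00130208.
Partial sum through k=2: 0.200836.
Order-3 term: 1/30240 · (-4.59218e-08 − (-9.84375)) = 0.000325521.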